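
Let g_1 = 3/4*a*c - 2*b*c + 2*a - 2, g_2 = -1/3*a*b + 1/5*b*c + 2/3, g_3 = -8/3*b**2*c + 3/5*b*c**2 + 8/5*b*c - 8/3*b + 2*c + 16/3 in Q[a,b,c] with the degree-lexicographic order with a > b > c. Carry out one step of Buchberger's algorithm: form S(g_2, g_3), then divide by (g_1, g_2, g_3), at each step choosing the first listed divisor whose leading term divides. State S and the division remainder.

S(g_2, g_3) = 9/40*a*b*c**2 - 3/5*b**2*c**2 + 3/5*a*b*c - a*b + 3/4*a*c - 2*b*c + 2*a; remainder on division = 0.

lcm(LM(g_2), LM(g_3)) = a*b**2*c.
S = (lcm/LT(g_2))·g_2 − (lcm/LT(g_3))·g_3 = 9/40*a*b*c**2 - 3/5*b**2*c**2 + 3/5*a*b*c - a*b + 3/4*a*c - 2*b*c + 2*a.
Reduce S modulo (g_1, g_2, g_3) in that order:
  leading term a*b*c**2: subtract (3/10*b*c)·g_1 from 9/40*a*b*c**2 - 3/5*b**2*c**2 + 3/5*a*b*c - a*b + 3/4*a*c - 2*b*c + 2*a → -a*b + 3/4*a*c - 7/5*b*c + 2*a
  leading term a*b: subtract (3)·g_2 from -a*b + 3/4*a*c - 7/5*b*c + 2*a → 3/4*a*c - 2*b*c + 2*a - 2
  leading term a*c: subtract (1)·g_1 from 3/4*a*c - 2*b*c + 2*a - 2 → 0
The remainder is 0, so this S-polynomial contributes no new basis element.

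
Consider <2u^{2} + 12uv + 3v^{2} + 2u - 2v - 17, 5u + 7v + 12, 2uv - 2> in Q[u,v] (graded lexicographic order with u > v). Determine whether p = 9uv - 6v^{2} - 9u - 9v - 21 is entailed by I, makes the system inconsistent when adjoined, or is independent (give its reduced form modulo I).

9uv - 6v^{2} - 9u - 9v - 21 lies in I (it reduces to 0).

First compute the reduced Gröbner basis of I by Buchberger's algorithm.
f_1 = 2u^{2} + 12uv + 3v^{2} + 2u - 2v - 17, LT = u^{2}.
f_2 = 5u + 7v + 12, LT = u.
f_3 = 2uv - 2, LT = uv.

S(f_1,f_2): lcm = u^{2}. S = \tfrac{23}{5}uv + \tfrac{3}{2}v^{2} - \tfrac{7}{5}u - v - \tfrac{17}{2}.
  leading term uv: subtract (\tfrac{23}{25}v)·f_2 from \tfrac{23}{5}uv + \tfrac{3}{2}v^{2} - \tfrac{7}{5}u - v - \tfrac{17}{2} → -\tfrac{247}{50}v^{2} - \tfrac{7}{5}u - \tfrac{301}{25}v - \tfrac{17}{2}
  leading term v^{2}: no divisor's leading term divides it; move -\tfrac{247}{50}v^{2} to the remainder.
  leading term u: subtract (-\tfrac{7}{25})·f_2 from -\tfrac{7}{5}u - \tfrac{301}{25}v - \tfrac{17}{2} → -\tfrac{252}{25}v - \tfrac{257}{50}
  leading term v: no divisor's leading term divides it; move -\tfrac{252}{25}v to the remainder.
  leading term 1: no divisor's leading term divides it; move -\tfrac{257}{50} to the remainder.
  remainder -\tfrac{247}{50}v^{2} - \tfrac{252}{25}v - \tfrac{257}{50} ≠ 0; add h_4 = -\tfrac{247}{50}v^{2} - \tfrac{252}{25}v - \tfrac{257}{50} to the basis.

S(f_1,f_3): lcm = u^{2}v. S = 6uv^{2} + \tfrac{3}{2}v^{3} + uv - v^{2} + u - \tfrac{17}{2}v.
  leading term uv^{2}: subtract (\tfrac{6}{5}v^{2})·f_2 from 6uv^{2} + \tfrac{3}{2}v^{3} + uv - v^{2} + u - \tfrac{17}{2}v → -\tfrac{69}{10}v^{3} + uv - \tfrac{77}{5}v^{2} + u - \tfrac{17}{2}v
  leading term v^{3}: subtract (\tfrac{345}{247}v)·h_4 from -\tfrac{69}{10}v^{3} + uv - \tfrac{77}{5}v^{2} + u - \tfrac{17}{2}v → uv - \tfrac{1631}{1235}v^{2} + u - \tfrac{1631}{1235}v
  leading term uv: subtract (\tfrac{1}{5}v)·f_2 from uv - \tfrac{1631}{1235}v^{2} + u - \tfrac{1631}{1235}v → -\tfrac{672}{247}v^{2} + u - \tfrac{919}{247}v
  leading term v^{2}: subtract (\tfrac{33600}{61009})·h_4 from -\tfrac{672}{247}v^{2} + u - \tfrac{919}{247}v → u + \tfrac{111695}{61009}v + \tfrac{172704}{61009}
  leading term u: subtract (\tfrac{1}{5})·f_2 from u + \tfrac{111695}{61009}v + \tfrac{172704}{61009} → \tfrac{131412}{305045}v + \tfrac{131412}{305045}
  leading term v: no divisor's leading term divides it; move \tfrac{131412}{305045}v to the remainder.
  leading term 1: no divisor's leading term divides it; move \tfrac{131412}{305045} to the remainder.
  remainder \tfrac{131412}{305045}v + \tfrac{131412}{305045} ≠ 0; add h_5 = \tfrac{131412}{305045}v + \tfrac{131412}{305045} to the basis.

The other S-polynomials (S(f_2,f_3), S(f_1,h_4), S(f_2,h_4), S(f_3,h_4), S(f_1,h_5), S(f_2,h_5), S(f_3,h_5), S(h_4,h_5)) all reduce to 0 modulo the current basis, so we have a Gröbner basis.
Inter-reduce: drop elements whose leading term is divisible by another's, tail-reduce, and make monic.
Reduced Gröbner basis: {u + 1, v + 1}.
Label its elements g_1 = u + 1, g_2 = v + 1.

Reduce p = 9uv - 6v^{2} - 9u - 9v - 21 modulo G:
  leading term uv: subtract (9v)·g_1 from 9uv - 6v^{2} - 9u - 9v - 21 → -6v^{2} - 9u - 18v - 21
  leading term v^{2}: subtract (-6v)·g_2 from -6v^{2} - 9u - 18v - 21 → -9u - 12v - 21
  leading term u: subtract (-9)·g_1 from -9u - 12v - 21 → -12v - 12
  leading term v: subtract (-12)·g_2 from -12v - 12 → 0
  normal form = 0.
Since the normal form is 0, p ∈ I.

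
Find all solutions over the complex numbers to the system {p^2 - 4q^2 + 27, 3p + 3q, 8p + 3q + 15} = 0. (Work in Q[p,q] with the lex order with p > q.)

Compute a lex Gröbner basis by Buchberger's algorithm.
f_1 = p^2 - 4q^2 + 27, LT = p^2.
f_2 = 3p + 3q, LT = p.
f_3 = 8p + 3q + 15, LT = p.

S(f_1,f_2): lcm = p^2. S = -pq - 4q^2 + 27.
  leading term pq: subtract (-1/3q)·f_2 from -pq - 4q^2 + 27 → -3q^2 + 27
  leading term q^2: no divisor's leading term divides it; move -3q^2 to the remainder.
  leading term 1: no divisor's leading term divides it; move 27 to the remainder.
  remainder -3q^2 + 27 ≠ 0; add h_4 = -3q^2 + 27 to the basis.

S(f_1,f_3): lcm = p^2. S = -3/8pq - 15/8p - 4q^2 + 27.
  leading term pq: subtract (-1/8q)·f_2 from -3/8pq - 15/8p - 4q^2 + 27 → -15/8p - 29/8q^2 + 27
  leading term p: subtract (-5/8)·f_2 from -15/8p - 29/8q^2 + 27 → -29/8q^2 + 15/8q + 27
  leading term q^2: subtract (29/24)·h_4 from -29/8q^2 + 15/8q + 27 → 15/8q - 45/8
  leading term q: no divisor's leading term divides it; move 15/8q to the remainder.
  leading term 1: no divisor's leading term divides it; move -45/8 to the remainder.
  remainder 15/8q - 45/8 ≠ 0; add h_5 = 15/8q - 45/8 to the basis.

The other S-polynomials (S(f_2,f_3), S(f_1,h_4), S(f_2,h_4), S(f_3,h_4), S(f_1,h_5), S(f_2,h_5), S(f_3,h_5), S(h_4,h_5)) all reduce to 0 modulo the current basis, so we have a Gröbner basis.
Inter-reduce: drop elements whose leading term is divisible by another's, tail-reduce, and make monic.
Reduced Gröbner basis: {p + 3, q - 3}.

Elimination: the polynomial q - 3 lies in the elimination ideal for q, so q ∈ {3}. For each such q, the remaining basis elements (now univariate) give the rest of the solution.
  q = 3: the earlier basis element becomes p + 3 = 0, giving p = -3 — point (-3, 3).
Substituting each solution back into the original system confirms all equations vanish.

{(-3, 3)}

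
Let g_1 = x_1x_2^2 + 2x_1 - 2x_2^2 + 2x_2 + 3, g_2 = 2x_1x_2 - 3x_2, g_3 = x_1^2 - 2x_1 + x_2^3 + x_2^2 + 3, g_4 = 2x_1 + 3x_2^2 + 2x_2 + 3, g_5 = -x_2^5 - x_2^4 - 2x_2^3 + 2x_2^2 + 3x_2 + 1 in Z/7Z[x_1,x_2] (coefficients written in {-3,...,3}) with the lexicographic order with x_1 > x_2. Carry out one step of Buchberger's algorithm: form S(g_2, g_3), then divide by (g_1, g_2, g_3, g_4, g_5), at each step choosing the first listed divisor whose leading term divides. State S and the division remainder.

S(g_2, g_3) = -3x_1x_2 - x_2^4 - x_2^3 - 3x_2; remainder on division = -x_2^4 - x_2^3 + 3x_2.

lcm(LM(g_2), LM(g_3)) = x_1^2x_2.
S = (lcm/LT(g_2))·g_2 − (lcm/LT(g_3))·g_3 = -3x_1x_2 - x_2^4 - x_2^3 - 3x_2.
Reduce S modulo (g_1, g_2, g_3, g_4, g_5) in that order:
  leading term x_1x_2: subtract (2)·g_2 from -3x_1x_2 - x_2^4 - x_2^3 - 3x_2 → -x_2^4 - x_2^3 + 3x_2
  leading term x_2^4: no divisor's leading term divides it; move -x_2^4 to the remainder.
  leading term x_2^3: no divisor's leading term divides it; move -x_2^3 to the remainder.
  leading term x_2: no divisor's leading term divides it; move 3x_2 to the remainder.
The remainder -x_2^4 - x_2^3 + 3x_2 is nonzero, so it would be added as the next basis element.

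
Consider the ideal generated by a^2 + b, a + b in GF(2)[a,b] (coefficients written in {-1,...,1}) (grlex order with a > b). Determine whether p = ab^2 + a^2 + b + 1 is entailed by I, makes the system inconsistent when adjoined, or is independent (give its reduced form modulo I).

First compute the reduced Gröbner basis of I by Buchberger's algorithm.
f_1 = a^2 + b, LT = a^2.
f_2 = a + b, LT = a.

S(f_1,f_2): lcm = a^2. S = ab + b.
  leading term ab: subtract (b)·f_2 from ab + b → b^2 + b
  leading term b^2: no divisor's leading term divides it; move b^2 to the remainder.
  leading term b: no divisor's leading term divides it; move b to the remainder.
  remainder b^2 + b ≠ 0; add h_3 = b^2 + b to the basis.

The other S-polynomials (S(f_1,h_3), S(f_2,h_3)) all reduce to 0 modulo the current basis, so we have a Gröbner basis.
Inter-reduce: drop elements whose leading term is divisible by another's, tail-reduce, and make monic.
Reduced Gröbner basis: {b^2 + b, a + b}.
Label its elements g_1 = b^2 + b, g_2 = a + b.

Reduce p = ab^2 + a^2 + b + 1 modulo G:
  leading term ab^2: subtract (a)·g_1 from ab^2 + a^2 + b + 1 → a^2 + ab + b + 1
  leading term a^2: subtract (a)·g_2 from a^2 + ab + b + 1 → b + 1
  leading term b: no divisor's leading term divides it; move b to the remainder.
  leading term 1: no divisor's leading term divides it; move 1 to the remainder.
  normal form = b + 1.
The normal form is nonzero, so p ∉ I. Since p minus its normal form lies in I, I + (p) = I + (r) where r = b + 1; decide whether this ideal is the whole ring.
Run Buchberger on G together with r (pairs among the g_i already reduce to 0 since G is a Gröbner basis):
g_1 = b^2 + b, LT = b^2.
g_2 = a + b, LT = a.
r = b + 1, LT = b.

The S-polynomials (S(g_1,g_2), S(g_1,r), S(g_2,r)) all reduce to 0 modulo the current basis, so we have a Gröbner basis.
Inter-reduce: drop elements whose leading term is divisible by another's, tail-reduce, and make monic.
Reduced Gröbner basis: {a + 1, b + 1}.
The reduced Gröbner basis of I + (p) is {a + 1, b + 1} ≠ {1}, a proper ideal, so the enlarged system stays consistent: p is independent of I, with normal form b + 1.

ab^2 + a^2 + b + 1 is independent of I; its normal form modulo I is b + 1.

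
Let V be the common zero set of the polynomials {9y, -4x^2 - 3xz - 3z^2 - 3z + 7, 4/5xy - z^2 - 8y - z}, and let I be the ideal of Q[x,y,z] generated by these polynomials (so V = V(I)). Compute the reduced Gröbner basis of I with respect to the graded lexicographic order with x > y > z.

G = {x^2 + 3/4xz - 7/4, z^2 + z, y}

f_1 = 9y, LT = y.
f_2 = -4x^2 - 3xz - 3z^2 - 3z + 7, LT = x^2.
f_3 = 4/5xy - z^2 - 8y - z, LT = xy.

S(f_1,f_3): lcm = xy. S = 5/4z^2 + 10y + 5/4z.
  leading term z^2: no divisor's leading term divides it; move 5/4z^2 to the remainder.
  leading term y: subtract (10/9)·f_1 from 10y + 5/4z → 5/4z
  leading term z: no divisor's leading term divides it; move 5/4z to the remainder.
  remainder 5/4z^2 + 5/4z ≠ 0; add g_4 = 5/4z^2 + 5/4z to the basis.

The other S-polynomials (S(f_1,f_2), S(f_2,f_3), S(f_1,g_4), S(f_2,g_4), S(f_3,g_4)) all reduce to 0 modulo the current basis, so we have a Gröbner basis.
Inter-reduce: drop elements whose leading term is divisible by another's, tail-reduce, and make monic.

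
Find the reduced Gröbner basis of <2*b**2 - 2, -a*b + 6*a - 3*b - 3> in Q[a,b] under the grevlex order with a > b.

f_1 = 2*b**2 - 2, LT = b**2.
f_2 = -a*b + 6*a - 3*b - 3, LT = a*b.

S(f_1,f_2): lcm = a*b**2. S = 6*a*b - 3*b**2 - a - 3*b.
  leading term a*b: subtract (-6)·f_2 from 6*a*b - 3*b**2 - a - 3*b → -3*b**2 + 35*a - 21*b - 18
  leading term b**2: subtract (-3/2)·f_1 from -3*b**2 + 35*a - 21*b - 18 → 35*a - 21*b - 21
  leading term a: no divisor's leading term divides it; move 35*a to the remainder.
  leading term b: no divisor's leading term divides it; move -21*b to the remainder.
  leading term 1: no divisor's leading term divides it; move -21 to the remainder.
  remainder 35*a - 21*b - 21 ≠ 0; add g_3 = 35*a - 21*b - 21 to the basis.

The other S-polynomials (S(f_1,g_3), S(f_2,g_3)) all reduce to 0 modulo the current basis, so we have a Gröbner basis.
Inter-reduce: drop elements whose leading term is divisible by another's, tail-reduce, and make monic.

G = {b**2 - 1, a - 3/5*b - 3/5}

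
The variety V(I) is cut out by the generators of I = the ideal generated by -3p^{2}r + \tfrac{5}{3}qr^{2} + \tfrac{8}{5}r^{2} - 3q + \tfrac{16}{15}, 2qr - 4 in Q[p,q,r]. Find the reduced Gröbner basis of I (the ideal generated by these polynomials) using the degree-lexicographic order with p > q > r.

G = {p^{2} + \tfrac{1}{2}q^{2} - \tfrac{8}{45}q - \tfrac{8}{15}r - \tfrac{10}{9}, qr - 2}

f_1 = -3p^{2}r + \tfrac{5}{3}qr^{2} + \tfrac{8}{5}r^{2} - 3q + \tfrac{16}{15}, LT = p^{2}r.
f_2 = 2qr - 4, LT = qr.

S(f_1,f_2): lcm = p^{2}qr. S = -\tfrac{5}{9}q^{2}r^{2} - \tfrac{8}{15}qr^{2} + 2p^{2} + q^{2} - \tfrac{16}{45}q.
  leading term q^{2}r^{2}: subtract (-\tfrac{5}{18}qr)·f_2 from -\tfrac{5}{9}q^{2}r^{2} - \tfrac{8}{15}qr^{2} + 2p^{2} + q^{2} - \tfrac{16}{45}q → -\tfrac{8}{15}qr^{2} + 2p^{2} + q^{2} - \tfrac{10}{9}qr - \tfrac{16}{45}q
  leading term qr^{2}: subtract (-\tfrac{4}{15}r)·f_2 from -\tfrac{8}{15}qr^{2} + 2p^{2} + q^{2} - \tfrac{10}{9}qr - \tfrac{16}{45}q → 2p^{2} + q^{2} - \tfrac{10}{9}qr - \tfrac{16}{45}q - \tfrac{16}{15}r
  leading term p^{2}: no divisor's leading term divides it; move 2p^{2} to the remainder.
  leading term q^{2}: no divisor's leading term divides it; move q^{2} to the remainder.
  leading term qr: subtract (-\tfrac{5}{9})·f_2 from -\tfrac{10}{9}qr - \tfrac{16}{45}q - \tfrac{16}{15}r → -\tfrac{16}{45}q - \tfrac{16}{15}r - \tfrac{20}{9}
  leading term q: no divisor's leading term divides it; move -\tfrac{16}{45}q to the remainder.
  leading term r: no divisor's leading term divides it; move -\tfrac{16}{15}r to the remainder.
  leading term 1: no divisor's leading term divides it; move -\tfrac{20}{9} to the remainder.
  remainder 2p^{2} + q^{2} - \tfrac{16}{45}q - \tfrac{16}{15}r - \tfrac{20}{9} ≠ 0; add g_3 = 2p^{2} + q^{2} - \tfrac{16}{45}q - \tfrac{16}{15}r - \tfrac{20}{9} to the basis.

The other S-polynomials (S(f_1,g_3), S(f_2,g_3)) all reduce to 0 modulo the current basis, so we have a Gröbner basis.
Inter-reduce: drop elements whose leading term is divisible by another's, tail-reduce, and make monic.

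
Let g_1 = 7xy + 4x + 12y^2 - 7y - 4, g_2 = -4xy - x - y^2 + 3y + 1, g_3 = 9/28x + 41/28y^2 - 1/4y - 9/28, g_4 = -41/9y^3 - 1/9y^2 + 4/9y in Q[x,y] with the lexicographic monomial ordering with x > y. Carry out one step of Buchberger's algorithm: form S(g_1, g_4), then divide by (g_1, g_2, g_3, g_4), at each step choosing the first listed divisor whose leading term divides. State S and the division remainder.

S(g_1, g_4) = 157/287xy^2 + 4/41xy + 12/7y^4 - y^3 - 4/7y^2; remainder on division = 0.

lcm(LM(g_1), LM(g_4)) = xy^3.
S = (lcm/LT(g_1))·g_1 − (lcm/LT(g_4))·g_4 = 157/287xy^2 + 4/41xy + 12/7y^4 - y^3 - 4/7y^2.
Reduce S modulo (g_1, g_2, g_3, g_4) in that order:
  leading term xy^2: subtract (157/2009y)·g_1 from 157/287xy^2 + 4/41xy + 12/7y^4 - y^3 - 4/7y^2 → -432/2009xy + 12/7y^4 - 3893/2009y^3 - 1/41y^2 + 628/2009y
  leading term xy: subtract (-432/14063)·g_1 from -432/2009xy + 12/7y^4 - 3893/2009y^3 - 1/41y^2 + 628/2009y → 1728/14063x + 12/7y^4 - 3893/2009y^3 + 4841/14063y^2 + 4/41y - 1728/14063
  leading term x: subtract (768/2009)·g_3 from 1728/14063x + 12/7y^4 - 3893/2009y^3 + 4841/14063y^2 + 4/41y - 1728/14063 → 12/7y^4 - 3893/2009y^3 - 433/2009y^2 + 388/2009y
  leading term y^4: subtract (-108/287y)·g_4 from 12/7y^4 - 3893/2009y^3 - 433/2009y^2 + 388/2009y → -97/49y^3 - 97/2009y^2 + 388/2009y
  leading term y^3: subtract (873/2009)·g_4 from -97/49y^3 - 97/2009y^2 + 388/2009y → 0
The remainder is 0, so this S-polynomial contributes no new basis element.
This is the inner loop of Buchberger's algorithm — each nonzero remainder becomes a new basis element.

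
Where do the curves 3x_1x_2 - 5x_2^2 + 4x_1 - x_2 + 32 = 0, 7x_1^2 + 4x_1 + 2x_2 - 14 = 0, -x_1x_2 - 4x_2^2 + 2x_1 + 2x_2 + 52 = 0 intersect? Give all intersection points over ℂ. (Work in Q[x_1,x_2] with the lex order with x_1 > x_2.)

{(-2, -3)}

Compute a lex Gröbner basis by Buchberger's algorithm.
f_1 = 3x_1x_2 + 4x_1 - 5x_2^2 - x_2 + 32, LT = x_1x_2.
f_2 = 7x_1^2 + 4x_1 + 2x_2 - 14, LT = x_1^2.
f_3 = -x_1x_2 + 2x_1 - 4x_2^2 + 2x_2 + 52, LT = x_1x_2.

S(f_1,f_2): lcm = x_1^2x_2. S = 4/3x_1^2 - 5/3x_1x_2^2 - 19/21x_1x_2 + 32/3x_1 - 2/7x_2^2 + 2x_2.
  leading term x_1^2: subtract (4/21)·f_2 from 4/3x_1^2 - 5/3x_1x_2^2 - 19/21x_1x_2 + 32/3x_1 - 2/7x_2^2 + 2x_2 → -5/3x_1x_2^2 - 19/21x_1x_2 + 208/21x_1 - 2/7x_2^2 + 34/21x_2 + 8/3
  leading term x_1x_2^2: subtract (-5/9x_2)·f_1 from -5/3x_1x_2^2 - 19/21x_1x_2 + 208/21x_1 - 2/7x_2^2 + 34/21x_2 + 8/3 → 83/63x_1x_2 + 208/21x_1 - 25/9x_2^3 - 53/63x_2^2 + 1222/63x_2 + 8/3
  leading term x_1x_2: subtract (83/189)·f_1 from 83/63x_1x_2 + 208/21x_1 - 25/9x_2^3 - 53/63x_2^2 + 1222/63x_2 + 8/3 → 220/27x_1 - 25/9x_2^3 + 256/189x_2^2 + 3749/189x_2 - 2152/189
  leading term x_1: no divisor's leading term divides it; move 220/27x_1 to the remainder.
  leading term x_2^3: no divisor's leading term divides it; move -25/9x_2^3 to the remainder.
  leading term x_2^2: no divisor's leading term divides it; move 256/189x_2^2 to the remainder.
  leading term x_2: no divisor's leading term divides it; move 3749/189x_2 to the remainder.
  leading term 1: no divisor's leading term divides it; move -2152/189 to the remainder.
  remainder 220/27x_1 - 25/9x_2^3 + 256/189x_2^2 + 3749/189x_2 - 2152/189 ≠ 0; add h_4 = 220/27x_1 - 25/9x_2^3 + 256/189x_2^2 + 3749/189x_2 - 2152/189 to the basis.

S(f_1,f_3): lcm = x_1x_2. S = 10/3x_1 - 17/3x_2^2 + 5/3x_2 + 188/3.
  leading term x_1: subtract (9/22)·h_4 from 10/3x_1 - 17/3x_2^2 + 5/3x_2 + 188/3 → 25/22x_2^3 - 479/77x_2^2 - 993/154x_2 + 5184/77
  leading term x_2^3: no divisor's leading term divides it; move 25/22x_2^3 to the remainder.
  leading term x_2^2: no divisor's leading term divides it; move -479/77x_2^2 to the remainder.
  leading term x_2: no divisor's leading term divides it; move -993/154x_2 to the remainder.
  leading term 1: no divisor's leading term divides it; move 5184/77 to the remainder.
  remainder 25/22x_2^3 - 479/77x_2^2 - 993/154x_2 + 5184/77 ≠ 0; add h_5 = 25/22x_2^3 - 479/77x_2^2 - 993/154x_2 + 5184/77 to the basis.

S(f_2,f_3): lcm = x_1^2x_2. S = 2x_1^2 - 4x_1x_2^2 + 18/7x_1x_2 + 52x_1 + 2/7x_2^2 - 2x_2.
  leading term x_1^2: subtract (2/7)·f_2 from 2x_1^2 - 4x_1x_2^2 + 18/7x_1x_2 + 52x_1 + 2/7x_2^2 - 2x_2 → -4x_1x_2^2 + 18/7x_1x_2 + 356/7x_1 + 2/7x_2^2 - 18/7x_2 + 4
  leading term x_1x_2^2: subtract (-4/3x_2)·f_1 from -4x_1x_2^2 + 18/7x_1x_2 + 356/7x_1 + 2/7x_2^2 - 18/7x_2 + 4 → 166/21x_1x_2 + 356/7x_1 - 20/3x_2^3 - 22/21x_2^2 + 842/21x_2 + 4
  leading term x_1x_2: subtract (166/63)·f_1 from 166/21x_1x_2 + 356/7x_1 - 20/3x_2^3 - 22/21x_2^2 + 842/21x_2 + 4 → 2540/63x_1 - 20/3x_2^3 + 764/63x_2^2 + 2692/63x_2 - 5060/63
  leading term x_1: subtract (381/77)·h_4 from 2540/63x_1 - 20/3x_2^3 + 764/63x_2^2 + 2692/63x_2 - 5060/63 → 545/77x_2^3 + 2924/539x_2^2 - 29871/539x_2 - 12924/539
  leading term x_2^3: subtract (218/35)·h_5 from 545/77x_2^3 + 2924/539x_2^2 - 29871/539x_2 - 12924/539 → 1546/35x_2^2 - 534/35x_2 - 15516/35
  leading term x_2^2: no divisor's leading term divides it; move 1546/35x_2^2 to the remainder.
  leading term x_2: no divisor's leading term divides it; move -534/35x_2 to the remainder.
  leading term 1: no divisor's leading term divides it; move -15516/35 to the remainder.
  remainder 1546/35x_2^2 - 534/35x_2 - 15516/35 ≠ 0; add h_6 = 1546/35x_2^2 - 534/35x_2 - 15516/35 to the basis.

S(f_1,h_4): lcm = x_1x_2. S = 4/3x_1 + 15/44x_2^4 - 64/385x_2^3 - 18947/4620x_2^2 + 1229/1155x_2 + 32/3.
  leading term x_1: subtract (9/55)·h_4 from 4/3x_1 + 15/44x_2^4 - 64/385x_2^3 - 18947/4620x_2^2 + 1229/1155x_2 + 32/3 → 15/44x_2^4 + 111/385x_2^3 - 951/220x_2^2 - 24/11x_2 + 4824/385
  leading term x_2^4: subtract (3/10x_2)·h_5 from 15/44x_2^4 + 111/385x_2^3 - 951/220x_2^2 - 24/11x_2 + 4824/385 → 237/110x_2^3 - 1839/770x_2^2 - 8616/385x_2 + 4824/385
  leading term x_2^3: subtract (237/125)·h_5 from 237/110x_2^3 - 1839/770x_2^2 - 8616/385x_2 + 4824/385 → 16461/1750x_2^2 - 17769/1750x_2 - 100728/875
  leading term x_2^2: subtract (16461/77300)·h_6 from 16461/1750x_2^2 - 17769/1750x_2 - 100728/875 → -186807/27055x_2 - 560421/27055
  leading term x_2: no divisor's leading term divides it; move -186807/27055x_2 to the remainder.
  leading term 1: no divisor's leading term divides it; move -560421/27055 to the remainder.
  remainder -186807/27055x_2 - 560421/27055 ≠ 0; add h_7 = -186807/27055x_2 - 560421/27055 to the basis.

The other S-polynomials (S(f_2,h_4), S(f_3,h_4), S(f_1,h_5), S(f_2,h_5), S(f_3,h_5), S(h_4,h_5), S(f_1,h_6), S(f_2,h_6), S(f_3,h_6), S(h_4,h_6), S(h_5,h_6), S(f_1,h_7), S(f_2,h_7), S(f_3,h_7), S(h_4,h_7), S(h_5,h_7), S(h_6,h_7)) all reduce to 0 modulo the current basis, so we have a Gröbner basis.
Inter-reduce: drop elements whose leading term is divisible by another's, tail-reduce, and make monic.
Reduced Gröbner basis: {x_1 + 2, x_2 + 3}.

The lex basis is triangular: the last element involves only x_2. Solving x_2 + 3 = 0 gives x_2 ∈ {-3}; substituting each value into the earlier elements determines the remaining variables.
  x_2 = -3: the earlier basis element becomes x_1 + 2 = 0, giving x_1 = -2 — point (-2, -3).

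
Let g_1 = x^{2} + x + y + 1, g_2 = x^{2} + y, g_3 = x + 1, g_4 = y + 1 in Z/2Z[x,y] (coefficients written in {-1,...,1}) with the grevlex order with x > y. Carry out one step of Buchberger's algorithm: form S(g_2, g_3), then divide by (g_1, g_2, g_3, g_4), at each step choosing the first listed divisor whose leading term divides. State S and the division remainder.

lcm(LM(g_2), LM(g_3)) = x^{2}.
S = (lcm/LT(g_2))·g_2 − (lcm/LT(g_3))·g_3 = x + y.
Reduce S modulo (g_1, g_2, g_3, g_4) in that order:
  leading term x: subtract (1)·g_3 from x + y → y + 1
  leading term y: subtract (1)·g_4 from y + 1 → 0
The remainder is 0, so this S-polynomial contributes no new basis element.

S(g_2, g_3) = x + y; remainder on division = 0.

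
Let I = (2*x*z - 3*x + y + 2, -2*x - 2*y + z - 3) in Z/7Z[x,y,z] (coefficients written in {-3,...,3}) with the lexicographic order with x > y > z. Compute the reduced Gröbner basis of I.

f_1 = 2*x*z - 3*x + y + 2, LT = x*z.
f_2 = -2*x - 2*y + z - 3, LT = x.

S(f_1,f_2): lcm = x*z. S = 2*x - y*z - 3*y - 3*z**2 + 2*z + 1.
  leading term x: subtract (-1)·f_2 from 2*x - y*z - 3*y - 3*z**2 + 2*z + 1 → -y*z + 2*y - 3*z**2 + 3*z - 2
  leading term y*z: no divisor's leading term divides it; move -y*z to the remainder.
  leading term y: no divisor's leading term divides it; move 2*y to the remainder.
  leading term z**2: no divisor's leading term divides it; move -3*z**2 to the remainder.
  leading term z: no divisor's leading term divides it; move 3*z to the remainder.
  leading term 1: no divisor's leading term divides it; move -2 to the remainder.
  remainder -y*z + 2*y - 3*z**2 + 3*z - 2 ≠ 0; add g_3 = -y*z + 2*y - 3*z**2 + 3*z - 2 to the basis.

The other S-polynomials (S(f_1,g_3), S(f_2,g_3)) all reduce to 0 modulo the current basis, so we have a Gröbner basis.
Inter-reduce: drop elements whose leading term is divisible by another's, tail-reduce, and make monic.

G = {x + y + 3*z - 2, y*z - 2*y + 3*z**2 - 3*z + 2}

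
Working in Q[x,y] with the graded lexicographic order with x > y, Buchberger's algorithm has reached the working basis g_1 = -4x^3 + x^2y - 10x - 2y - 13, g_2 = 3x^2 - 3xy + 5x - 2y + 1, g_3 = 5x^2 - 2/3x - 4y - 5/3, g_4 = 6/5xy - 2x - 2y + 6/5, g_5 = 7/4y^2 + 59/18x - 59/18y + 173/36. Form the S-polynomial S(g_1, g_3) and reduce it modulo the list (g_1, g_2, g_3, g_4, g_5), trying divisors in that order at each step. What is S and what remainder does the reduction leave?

lcm(LM(g_1), LM(g_3)) = x^3.
S = (lcm/LT(g_1))·g_1 − (lcm/LT(g_3))·g_3 = -1/4x^2y + 2/15x^2 + 4/5xy + 17/6x + 1/2y + 13/4.
Reduce S modulo (g_1, g_2, g_3, g_4, g_5) in that order:
  leading term x^2y: subtract (-1/12y)·g_2 from -1/4x^2y + 2/15x^2 + 4/5xy + 17/6x + 1/2y + 13/4 → -1/4xy^2 + 2/15x^2 + 73/60xy - 1/6y^2 + 17/6x + 7/12y + 13/4
  leading term xy^2: subtract (-5/24y)·g_4 from -1/4xy^2 + 2/15x^2 + 73/60xy - 1/6y^2 + 17/6x + 7/12y + 13/4 → 2/15x^2 + 4/5xy - 7/12y^2 + 17/6x + 5/6y + 13/4
  leading term x^2: subtract (2/45)·g_2 from 2/15x^2 + 4/5xy - 7/12y^2 + 17/6x + 5/6y + 13/4 → 14/15xy - 7/12y^2 + 47/18x + 83/90y + 577/180
  leading term xy: subtract (7/9)·g_4 from 14/15xy - 7/12y^2 + 47/18x + 83/90y + 577/180 → -7/12y^2 + 25/6x + 223/90y + 409/180
  leading term y^2: subtract (-1/3)·g_5 from -7/12y^2 + 25/6x + 223/90y + 409/180 → 142/27x + 187/135y + 523/135
  leading term x: no divisor's leading term divides it; move 142/27x to the remainder.
  leading term y: no divisor's leading term divides it; move 187/135y to the remainder.
  leading term 1: no divisor's leading term divides it; move 523/135 to the remainder.
The remainder 142/27x + 187/135y + 523/135 is nonzero, so it would be added as the next basis element.

S(g_1, g_3) = -1/4x^2y + 2/15x^2 + 4/5xy + 17/6x + 1/2y + 13/4; remainder on division = 142/27x + 187/135y + 523/135.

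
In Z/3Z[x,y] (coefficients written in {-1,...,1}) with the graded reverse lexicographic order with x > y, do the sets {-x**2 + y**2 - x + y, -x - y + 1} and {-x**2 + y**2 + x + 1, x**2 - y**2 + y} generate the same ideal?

Two ideals are equal iff their reduced Gröbner bases coincide (the reduced basis is unique for a fixed ordering).
Buchberger on the first generating set:
f_1 = -x**2 + y**2 - x + y, LT = x**2.
f_2 = -x - y + 1, LT = x.

S(f_1,f_2): lcm = x**2. S = -x*y - y**2 - x - y.
  reduce S modulo (f_1, f_2):
  remainder -y - 1 ≠ 0; add g_3 = -y - 1 to the basis.

The other S-polynomials (S(f_1,g_3), S(f_2,g_3)) all reduce to 0 modulo the current basis, so we have a Gröbner basis.
Inter-reduce: drop elements whose leading term is divisible by another's, tail-reduce, and make monic.
Reduced Gröbner basis: {x + 1, y + 1}.

Buchberger on the second generating set:
h_1 = -x**2 + y**2 + x + 1, LT = x**2.
h_2 = x**2 - y**2 + y, LT = x**2.

S(h_1,h_2): lcm = x**2. S = -x - y - 1.
  reduce S modulo (h_1, h_2):
  remainder -x - y - 1 ≠ 0; add k_3 = -x - y - 1 to the basis.

S(h_1,k_3): lcm = x**2. S = -x*y - y**2 + x - 1.
  reduce S modulo (h_1, h_2, k_3):
  remainder 1 ≠ 0; add k_4 = 1 to the basis.

The other S-polynomials (S(h_2,k_3), S(h_1,k_4), S(h_2,k_4), S(k_3,k_4)) all reduce to 0 modulo the current basis, so we have a Gröbner basis.
Inter-reduce: drop elements whose leading term is divisible by another's, tail-reduce, and make monic.
Reduced Gröbner basis: {1}.

These differ, so the ideals are not equal.

No, the ideals differ.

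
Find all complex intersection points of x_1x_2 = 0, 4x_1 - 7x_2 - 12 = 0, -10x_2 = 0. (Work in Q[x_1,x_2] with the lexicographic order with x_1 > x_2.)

Compute a lex Gröbner basis by Buchberger's algorithm.
f_1 = x_1x_2, LT = x_1x_2.
f_2 = 4x_1 - 7x_2 - 12, LT = x_1.
f_3 = -10x_2, LT = x_2.

The S-polynomials (S(f_1,f_2), S(f_1,f_3), S(f_2,f_3)) all reduce to 0 modulo the current basis, so we have a Gröbner basis.
Inter-reduce: drop elements whose leading term is divisible by another's, tail-reduce, and make monic.
Reduced Gröbner basis: {x_1 - 3, x_2}.

Elimination: the polynomial x_2 lies in the elimination ideal for x_2, so x_2 ∈ {0}. For each such x_2, the remaining basis elements (now univariate) give the rest of the solution.
  x_2 = 0: the earlier basis element becomes x_1 - 3 = 0, giving x_1 = 3 — point (3, 0).
Substituting each solution back into the original system confirms all equations vanish.

{(3, 0)}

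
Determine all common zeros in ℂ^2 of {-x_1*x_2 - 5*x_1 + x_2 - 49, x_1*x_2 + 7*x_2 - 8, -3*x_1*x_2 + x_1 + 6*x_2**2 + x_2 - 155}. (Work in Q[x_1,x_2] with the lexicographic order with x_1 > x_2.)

{(-5, 4)}

Compute a lex Gröbner basis by Buchberger's algorithm.
f_1 = -x_1*x_2 - 5*x_1 + x_2 - 49, LT = x_1*x_2.
f_2 = x_1*x_2 + 7*x_2 - 8, LT = x_1*x_2.
f_3 = -3*x_1*x_2 + x_1 + 6*x_2**2 + x_2 - 155, LT = x_1*x_2.

S(f_1,f_2): lcm = x_1*x_2. S = 5*x_1 - 8*x_2 + 57.
  leading term x_1: no divisor's leading term divides it; move 5*x_1 to the remainder.
  leading term x_2: no divisor's leading term divides it; move -8*x_2 to the remainder.
  leading term 1: no divisor's leading term divides it; move 57 to the remainder.
  remainder 5*x_1 - 8*x_2 + 57 ≠ 0; add h_4 = 5*x_1 - 8*x_2 + 57 to the basis.

S(f_1,f_3): lcm = x_1*x_2. S = 16/3*x_1 + 2*x_2**2 - 2/3*x_2 - 8/3.
  leading term x_1: subtract (16/15)·h_4 from 16/3*x_1 + 2*x_2**2 - 2/3*x_2 - 8/3 → 2*x_2**2 + 118/15*x_2 - 952/15
  leading term x_2**2: no divisor's leading term divides it; move 2*x_2**2 to the remainder.
  leading term x_2: no divisor's leading term divides it; move 118/15*x_2 to the remainder.
  leading term 1: no divisor's leading term divides it; move -952/15 to the remainder.
  remainder 2*x_2**2 + 118/15*x_2 - 952/15 ≠ 0; add h_5 = 2*x_2**2 + 118/15*x_2 - 952/15 to the basis.

S(f_1,h_4): lcm = x_1*x_2. S = 5*x_1 + 8/5*x_2**2 - 62/5*x_2 + 49.
  leading term x_1: subtract (1)·h_4 from 5*x_1 + 8/5*x_2**2 - 62/5*x_2 + 49 → 8/5*x_2**2 - 22/5*x_2 - 8
  leading term x_2**2: subtract (4/5)·h_5 from 8/5*x_2**2 - 22/5*x_2 - 8 → -802/75*x_2 + 3208/75
  leading term x_2: no divisor's leading term divides it; move -802/75*x_2 to the remainder.
  leading term 1: no divisor's leading term divides it; move 3208/75 to the remainder.
  remainder -802/75*x_2 + 3208/75 ≠ 0; add h_6 = -802/75*x_2 + 3208/75 to the basis.

The other S-polynomials (S(f_2,f_3), S(f_2,h_4), S(f_3,h_4), S(f_1,h_5), S(f_2,h_5), S(f_3,h_5), S(h_4,h_5), S(f_1,h_6), S(f_2,h_6), S(f_3,h_6), S(h_4,h_6), S(h_5,h_6)) all reduce to 0 modulo the current basis, so we have a Gröbner basis.
Inter-reduce: drop elements whose leading term is divisible by another's, tail-reduce, and make monic.
Reduced Gröbner basis: {x_1 + 5, x_2 - 4}.

A lex Gröbner basis eliminates variables successively. Here x_2 - 4 depends only on x_2, with roots {4}; lifting each root through the earlier basis elements recovers the full solutions.
  x_2 = 4: the earlier basis element becomes x_1 + 5 = 0, giving x_1 = -5 — point (-5, 4).
Each listed point satisfies every original equation (direct substitution).
A lex Gröbner basis triangularizes the system, enabling back-substitution.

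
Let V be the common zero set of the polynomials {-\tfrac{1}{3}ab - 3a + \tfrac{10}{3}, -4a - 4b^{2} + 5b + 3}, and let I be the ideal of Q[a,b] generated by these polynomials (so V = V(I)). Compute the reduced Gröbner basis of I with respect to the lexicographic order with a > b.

G = {a + b^{2} - \tfrac{5}{4}b - \tfrac{3}{4}, b^{3} + \tfrac{31}{4}b^{2} - 12b + \tfrac{13}{4}}

f_1 = -\tfrac{1}{3}ab - 3a + \tfrac{10}{3}, LT = ab.
f_2 = -4a - 4b^{2} + 5b + 3, LT = a.

S(f_1,f_2): lcm = ab. S = 9a - b^{3} + \tfrac{5}{4}b^{2} + \tfrac{3}{4}b - 10.
  leading term a: subtract (-\tfrac{9}{4})·f_2 from 9a - b^{3} + \tfrac{5}{4}b^{2} + \tfrac{3}{4}b - 10 → -b^{3} - \tfrac{31}{4}b^{2} + 12b - \tfrac{13}{4}
  leading term b^{3}: no divisor's leading term divides it; move -b^{3} to the remainder.
  leading term b^{2}: no divisor's leading term divides it; move -\tfrac{31}{4}b^{2} to the remainder.
  leading term b: no divisor's leading term divides it; move 12b to the remainder.
  leading term 1: no divisor's leading term divides it; move -\tfrac{13}{4} to the remainder.
  remainder -b^{3} - \tfrac{31}{4}b^{2} + 12b - \tfrac{13}{4} ≠ 0; add g_3 = -b^{3} - \tfrac{31}{4}b^{2} + 12b - \tfrac{13}{4} to the basis.

The other S-polynomials (S(f_1,g_3), S(f_2,g_3)) all reduce to 0 modulo the current basis, so we have a Gröbner basis.
Inter-reduce: drop elements whose leading term is divisible by another's, tail-reduce, and make monic.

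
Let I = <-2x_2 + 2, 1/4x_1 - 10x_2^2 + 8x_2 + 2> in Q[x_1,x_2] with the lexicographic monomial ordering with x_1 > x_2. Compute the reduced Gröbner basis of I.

G = {x_1, x_2 - 1}

Buchberger's algorithm terminates because the ascending chain of leading-term ideals stabilizes.

f_1 = -2x_2 + 2, LT = x_2.
f_2 = 1/4x_1 - 10x_2^2 + 8x_2 + 2, LT = x_1.

The S-polynomials (S(f_1,f_2)) all reduce to 0 modulo the current basis, so we have a Gröbner basis.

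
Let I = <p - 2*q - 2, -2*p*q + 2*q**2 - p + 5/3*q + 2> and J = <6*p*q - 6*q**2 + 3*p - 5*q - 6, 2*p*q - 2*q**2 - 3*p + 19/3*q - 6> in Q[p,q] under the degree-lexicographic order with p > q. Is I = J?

No, the ideals differ.

Two ideals are equal iff their reduced Gröbner bases coincide (the reduced basis is unique for a fixed ordering).
Buchberger on the first generating set:
f_1 = p - 2*q - 2, LT = p.
f_2 = -2*p*q + 2*q**2 - p + 5/3*q + 2, LT = p*q.

S(f_1,f_2): lcm = p*q. S = -q**2 - 1/2*p - 7/6*q + 1.
  reduce S modulo (f_1, f_2):
  remainder -q**2 - 13/6*q ≠ 0; add g_3 = -q**2 - 13/6*q to the basis.

The other S-polynomials (S(f_1,g_3), S(f_2,g_3)) all reduce to 0 modulo the current basis, so we have a Gröbner basis.
Inter-reduce: drop elements whose leading term is divisible by another's, tail-reduce, and make monic.
Reduced Gröbner basis: {q**2 + 13/6*q, p - 2*q - 2}.

Buchberger on the second generating set:
h_1 = 6*p*q - 6*q**2 + 3*p - 5*q - 6, LT = p*q.
h_2 = 2*p*q - 2*q**2 - 3*p + 19/3*q - 6, LT = p*q.

S(h_1,h_2): lcm = p*q. S = 2*p - 4*q + 2.
  reduce S modulo (h_1, h_2):
  remainder 2*p - 4*q + 2 ≠ 0; add k_3 = 2*p - 4*q + 2 to the basis.

S(h_1,k_3): lcm = p*q. S = q**2 + 1/2*p - 11/6*q - 1.
  reduce S modulo (h_1, h_2, k_3):
  remainder q**2 - 5/6*q - 3/2 ≠ 0; add k_4 = q**2 - 5/6*q - 3/2 to the basis.

The other S-polynomials (S(h_2,k_3), S(h_1,k_4), S(h_2,k_4), S(k_3,k_4)) all reduce to 0 modulo the current basis, so we have a Gröbner basis.
Inter-reduce: drop elements whose leading term is divisible by another's, tail-reduce, and make monic.
Reduced Gröbner basis: {q**2 - 5/6*q - 3/2, p - 2*q + 1}.

The bases are distinct; the ideals are different.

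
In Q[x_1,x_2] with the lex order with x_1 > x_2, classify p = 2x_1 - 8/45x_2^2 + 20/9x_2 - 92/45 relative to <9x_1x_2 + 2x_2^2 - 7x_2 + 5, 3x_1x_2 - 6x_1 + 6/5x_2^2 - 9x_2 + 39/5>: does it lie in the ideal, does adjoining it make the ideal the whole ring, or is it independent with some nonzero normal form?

2x_1 - 8/45x_2^2 + 20/9x_2 - 92/45 lies in I (it reduces to 0).

First compute the reduced Gröbner basis of I by Buchberger's algorithm.
f_1 = 9x_1x_2 + 2x_2^2 - 7x_2 + 5, LT = x_1x_2.
f_2 = 3x_1x_2 - 6x_1 + 6/5x_2^2 - 9x_2 + 39/5, LT = x_1x_2.

S(f_1,f_2): lcm = x_1x_2. S = 2x_1 - 8/45x_2^2 + 20/9x_2 - 92/45.
  leading term x_1: no divisor's leading term divides it; move 2x_1 to the remainder.
  leading term x_2^2: no divisor's leading term divides it; move -8/45x_2^2 to the remainder.
  leading term x_2: no divisor's leading term divides it; move 20/9x_2 to the remainder.
  leading term 1: no divisor's leading term divides it; move -92/45 to the remainder.
  remainder 2x_1 - 8/45x_2^2 + 20/9x_2 - 92/45 ≠ 0; add h_3 = 2x_1 - 8/45x_2^2 + 20/9x_2 - 92/45 to the basis.

S(f_1,h_3): lcm = x_1x_2. S = 4/45x_2^3 - 8/9x_2^2 + 11/45x_2 + 5/9.
  leading term x_2^3: no divisor's leading term divides it; move 4/45x_2^3 to the remainder.
  leading term x_2^2: no divisor's leading term divides it; move -8/9x_2^2 to the remainder.
  leading term x_2: no divisor's leading term divides it; move 11/45x_2 to the remainder.
  leading term 1: no divisor's leading term divides it; move 5/9 to the remainder.
  remainder 4/45x_2^3 - 8/9x_2^2 + 11/45x_2 + 5/9 ≠ 0; add h_4 = 4/45x_2^3 - 8/9x_2^2 + 11/45x_2 + 5/9 to the basis.

The other S-polynomials (S(f_2,h_3), S(f_1,h_4), S(f_2,h_4), S(h_3,h_4)) all reduce to 0 modulo the current basis, so we have a Gröbner basis.
Inter-reduce: drop elements whose leading term is divisible by another's, tail-reduce, and make monic.
Reduced Gröbner basis: {x_1 - 4/45x_2^2 + 10/9x_2 - 46/45, x_2^3 - 10x_2^2 + 11/4x_2 + 25/4}.
Label its elements g_1 = x_1 - 4/45x_2^2 + 10/9x_2 - 46/45, g_2 = x_2^3 - 10x_2^2 + 11/4x_2 + 25/4.

Reduce p = 2x_1 - 8/45x_2^2 + 20/9x_2 - 92/45 modulo G:
  leading term x_1: subtract (2)·g_1 from 2x_1 - 8/45x_2^2 + 20/9x_2 - 92/45 → 0
  normal form = 0.
Since the normal form is 0, p ∈ I.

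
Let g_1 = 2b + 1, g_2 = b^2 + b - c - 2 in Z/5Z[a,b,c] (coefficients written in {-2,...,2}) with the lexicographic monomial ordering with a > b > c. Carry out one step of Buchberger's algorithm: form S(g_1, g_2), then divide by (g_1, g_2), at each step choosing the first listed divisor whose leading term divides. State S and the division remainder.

S(g_1, g_2) = 2b + c + 2; remainder on division = c + 1.

lcm(LM(g_1), LM(g_2)) = b^2.
S = (lcm/LT(g_1))·g_1 − (lcm/LT(g_2))·g_2 = 2b + c + 2.
Reduce S modulo (g_1, g_2) in that order:
  leading term b: subtract (1)·g_1 from 2b + c + 2 → c + 1
  leading term c: no divisor's leading term divides it; move c to the remainder.
  leading term 1: no divisor's leading term divides it; move 1 to the remainder.
The remainder c + 1 is nonzero, so it would be added as the next basis element.
An S-polynomial is built so that the two leading terms cancel; whether anything survives reduction is exactly the Gröbner-basis criterion.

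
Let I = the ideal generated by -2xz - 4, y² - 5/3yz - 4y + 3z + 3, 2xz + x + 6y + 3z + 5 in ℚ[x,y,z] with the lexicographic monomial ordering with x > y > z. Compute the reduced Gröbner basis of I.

f_1 = -2xz - 4, LT = xz.
f_2 = y² - 5/3yz - 4y + 3z + 3, LT = y².
f_3 = 2xz + x + 6y + 3z + 5, LT = xz.

S(f_1,f_3): lcm = xz. S = -½x - 3y - 3/2z - ½.
  leading term x: no divisor's leading term divides it; move -½x to the remainder.
  leading term y: no divisor's leading term divides it; move -3y to the remainder.
  leading term z: no divisor's leading term divides it; move -3/2z to the remainder.
  leading term 1: no divisor's leading term divides it; move -½ to the remainder.
  remainder -½x - 3y - 3/2z - ½ ≠ 0; add g_4 = -½x - 3y - 3/2z - ½ to the basis.

S(f_1,g_4): lcm = xz. S = -6yz - 3z² - z + 2.
  leading term yz: no divisor's leading term divides it; move -6yz to the remainder.
  leading term z²: no divisor's leading term divides it; move -3z² to the remainder.
  leading term z: no divisor's leading term divides it; move -z to the remainder.
  leading term 1: no divisor's leading term divides it; move 2 to the remainder.
  remainder -6yz - 3z² - z + 2 ≠ 0; add g_5 = -6yz - 3z² - z + 2 to the basis.

S(f_2,g_5): lcm = y²z. S = -13/6yz² - 25/6yz + ⅓y + 3z² + 3z.
  leading term yz²: subtract (13/36z)·g_5 from -13/6yz² - 25/6yz + ⅓y + 3z² + 3z → -25/6yz + ⅓y + 13/12z³ + 121/36z² + 41/18z
  leading term yz: subtract (25/36)·g_5 from -25/6yz + ⅓y + 13/12z³ + 121/36z² + 41/18z → ⅓y + 13/12z³ + 49/9z² + 107/36z - 25/18
  leading term y: no divisor's leading term divides it; move ⅓y to the remainder.
  leading term z³: no divisor's leading term divides it; move 13/12z³ to the remainder.
  leading term z²: no divisor's leading term divides it; move 49/9z² to the remainder.
  leading term z: no divisor's leading term divides it; move 107/36z to the remainder.
  leading term 1: no divisor's leading term divides it; move -25/18 to the remainder.
  remainder ⅓y + 13/12z³ + 49/9z² + 107/36z - 25/18 ≠ 0; add g_6 = ⅓y + 13/12z³ + 49/9z² + 107/36z - 25/18 to the basis.

S(f_2,g_6): lcm = y². S = -13/4yz³ - 49/3yz² - 127/12yz + ⅙y + 3z + 3.
  leading term yz³: subtract (13/24z²)·g_5 from -13/4yz³ - 49/3yz² - 127/12yz + ⅙y + 3z + 3 → -49/3yz² - 127/12yz + ⅙y + 13/8z⁴ + 13/24z³ - 13/12z² + 3z + 3
  leading term yz²: subtract (49/18z)·g_5 from -49/3yz² - 127/12yz + ⅙y + 13/8z⁴ + 13/24z³ - 13/12z² + 3z + 3 → -127/12yz + ⅙y + 13/8z⁴ + 209/24z³ + 59/36z² - 22/9z + 3
  leading term yz: subtract (127/72)·g_5 from -127/12yz + ⅙y + 13/8z⁴ + 209/24z³ + 59/36z² - 22/9z + 3 → ⅙y + 13/8z⁴ + 209/24z³ + 499/72z² - 49/72z - 19/36
  leading term y: subtract (½)·g_6 from ⅙y + 13/8z⁴ + 209/24z³ + 499/72z² - 49/72z - 19/36 → 13/8z⁴ + 49/6z³ + 101/24z² - 13/6z + ⅙
  leading term z⁴: no divisor's leading term divides it; move 13/8z⁴ to the remainder.
  leading term z³: no divisor's leading term divides it; move 49/6z³ to the remainder.
  leading term z²: no divisor's leading term divides it; move 101/24z² to the remainder.
  leading term z: no divisor's leading term divides it; move -13/6z to the remainder.
  leading term 1: no divisor's leading term divides it; move ⅙ to the remainder.
  remainder 13/8z⁴ + 49/6z³ + 101/24z² - 13/6z + ⅙ ≠ 0; add g_7 = 13/8z⁴ + 49/6z³ + 101/24z² - 13/6z + ⅙ to the basis.

The other S-polynomials (S(f_1,f_2), S(f_2,f_3), S(f_2,g_4), S(f_3,g_4), S(f_1,g_5), S(f_3,g_5), S(g_4,g_5), S(f_1,g_6), S(f_3,g_6), S(g_4,g_6), S(g_5,g_6), S(f_1,g_7), S(f_2,g_7), S(f_3,g_7), S(g_4,g_7), S(g_5,g_7), S(g_6,g_7)) all reduce to 0 modulo the current basis, so we have a Gröbner basis.
Inter-reduce: drop elements whose leading term is divisible by another's, tail-reduce, and make monic.

G = {x - 39/2z³ - 98z² - 101/2z + 26, y + 13/4z³ + 49/3z² + 107/12z - 25/6, z⁴ + 196/39z³ + 101/39z² - 4/3z + 4/39}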